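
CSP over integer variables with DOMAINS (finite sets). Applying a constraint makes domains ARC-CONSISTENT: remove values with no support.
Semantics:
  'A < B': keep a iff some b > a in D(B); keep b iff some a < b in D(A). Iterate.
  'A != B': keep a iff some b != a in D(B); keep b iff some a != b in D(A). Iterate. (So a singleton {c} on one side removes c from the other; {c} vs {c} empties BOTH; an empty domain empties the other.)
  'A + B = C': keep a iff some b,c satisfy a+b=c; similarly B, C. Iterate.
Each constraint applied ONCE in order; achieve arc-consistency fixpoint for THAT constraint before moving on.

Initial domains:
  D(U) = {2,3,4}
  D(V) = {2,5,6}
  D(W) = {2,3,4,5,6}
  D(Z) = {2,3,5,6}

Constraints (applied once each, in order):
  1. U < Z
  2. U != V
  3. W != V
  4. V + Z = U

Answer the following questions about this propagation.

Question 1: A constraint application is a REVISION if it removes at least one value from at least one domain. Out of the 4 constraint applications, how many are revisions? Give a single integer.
Constraint 1 (U < Z) on D(U)={2,3,4} D(Z)={2,3,5,6}: Z {2,3,5,6}->{3,5,6} => REVISION
Constraint 2 (U != V) on D(U)={2,3,4} D(V)={2,5,6}: no change => not a revision
Constraint 3 (W != V) on D(W)={2,3,4,5,6} D(V)={2,5,6}: no change => not a revision
Constraint 4 (V + Z = U) on D(V)={2,5,6} D(Z)={3,5,6} D(U)={2,3,4}: V {2,5,6}->{}; Z {3,5,6}->{}; U {2,3,4}->{} => REVISION
Total revisions = 2

Answer: 2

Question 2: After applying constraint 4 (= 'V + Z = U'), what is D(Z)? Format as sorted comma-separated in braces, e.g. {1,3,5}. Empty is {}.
Constraint 1 (U < Z) on D(U)={2,3,4} D(Z)={2,3,5,6}: Z {2,3,5,6}->{3,5,6}
Constraint 2 (U != V) on D(U)={2,3,4} D(V)={2,5,6}: no change
Constraint 3 (W != V) on D(W)={2,3,4,5,6} D(V)={2,5,6}: no change
Constraint 4 (V + Z = U) on D(V)={2,5,6} D(Z)={3,5,6} D(U)={2,3,4}: V {2,5,6}->{}; Z {3,5,6}->{}; U {2,3,4}->{}
So after constraint 4: D(Z) = {}

Answer: {}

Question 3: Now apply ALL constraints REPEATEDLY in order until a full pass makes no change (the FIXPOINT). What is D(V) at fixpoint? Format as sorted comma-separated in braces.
Answer: {}

Derivation:
pass 0 (initial): D(V)={2,5,6}
pass 1: U {2,3,4}->{}; V {2,5,6}->{}; Z {2,3,5,6}->{}
pass 2: W {2,3,4,5,6}->{}
pass 3: no change
Fixpoint after 3 passes: D(V) = {}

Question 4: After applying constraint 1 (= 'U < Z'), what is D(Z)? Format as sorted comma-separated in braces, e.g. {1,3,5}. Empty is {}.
Constraint 1 (U < Z) on D(U)={2,3,4} D(Z)={2,3,5,6}: Z {2,3,5,6}->{3,5,6}
So after constraint 1: D(Z) = {3,5,6}

Answer: {3,5,6}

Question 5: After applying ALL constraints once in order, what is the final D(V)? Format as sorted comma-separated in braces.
Answer: {}

Derivation:
Constraint 1 (U < Z) on D(U)={2,3,4} D(Z)={2,3,5,6}: Z {2,3,5,6}->{3,5,6}
Constraint 2 (U != V) on D(U)={2,3,4} D(V)={2,5,6}: no change
Constraint 3 (W != V) on D(W)={2,3,4,5,6} D(V)={2,5,6}: no change
Constraint 4 (V + Z = U) on D(V)={2,5,6} D(Z)={3,5,6} D(U)={2,3,4}: V {2,5,6}->{}; Z {3,5,6}->{}; U {2,3,4}->{}
So after all 4 constraints: D(V) = {}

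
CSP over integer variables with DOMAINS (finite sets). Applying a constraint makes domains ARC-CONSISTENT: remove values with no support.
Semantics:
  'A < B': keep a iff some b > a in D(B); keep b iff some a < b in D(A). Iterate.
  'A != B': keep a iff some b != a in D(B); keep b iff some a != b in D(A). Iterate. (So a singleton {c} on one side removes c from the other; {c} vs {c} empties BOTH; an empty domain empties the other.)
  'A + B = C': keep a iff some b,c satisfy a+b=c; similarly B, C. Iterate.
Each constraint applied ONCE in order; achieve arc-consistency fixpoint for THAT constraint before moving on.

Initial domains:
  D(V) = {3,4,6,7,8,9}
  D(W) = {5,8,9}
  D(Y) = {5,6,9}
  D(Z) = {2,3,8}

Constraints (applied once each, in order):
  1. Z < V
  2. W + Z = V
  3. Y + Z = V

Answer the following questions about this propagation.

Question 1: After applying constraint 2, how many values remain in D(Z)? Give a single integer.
Constraint 1 (Z < V) on D(Z)={2,3,8} D(V)={3,4,6,7,8,9}: no change
Constraint 2 (W + Z = V) on D(W)={5,8,9} D(Z)={2,3,8} D(V)={3,4,6,7,8,9}: W {5,8,9}->{5}; Z {2,3,8}->{2,3}; V {3,4,6,7,8,9}->{7,8}
So after constraint 2: D(Z)={2,3}, size = 2

Answer: 2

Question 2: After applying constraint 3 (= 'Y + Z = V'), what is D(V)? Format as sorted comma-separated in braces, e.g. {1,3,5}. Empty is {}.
Answer: {7,8}

Derivation:
Constraint 1 (Z < V) on D(Z)={2,3,8} D(V)={3,4,6,7,8,9}: no change
Constraint 2 (W + Z = V) on D(W)={5,8,9} D(Z)={2,3,8} D(V)={3,4,6,7,8,9}: W {5,8,9}->{5}; Z {2,3,8}->{2,3}; V {3,4,6,7,8,9}->{7,8}
Constraint 3 (Y + Z = V) on D(Y)={5,6,9} D(Z)={2,3} D(V)={7,8}: Y {5,6,9}->{5,6}
So after constraint 3: D(V) = {7,8}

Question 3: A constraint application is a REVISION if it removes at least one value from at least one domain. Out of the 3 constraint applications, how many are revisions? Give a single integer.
Constraint 1 (Z < V) on D(Z)={2,3,8} D(V)={3,4,6,7,8,9}: no change => not a revision
Constraint 2 (W + Z = V) on D(W)={5,8,9} D(Z)={2,3,8} D(V)={3,4,6,7,8,9}: W {5,8,9}->{5}; Z {2,3,8}->{2,3}; V {3,4,6,7,8,9}->{7,8} => REVISION
Constraint 3 (Y + Z = V) on D(Y)={5,6,9} D(Z)={2,3} D(V)={7,8}: Y {5,6,9}->{5,6} => REVISION
Total revisions = 2

Answer: 2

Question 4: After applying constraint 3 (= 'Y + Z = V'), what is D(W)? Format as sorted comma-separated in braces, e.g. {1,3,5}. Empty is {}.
Answer: {5}

Derivation:
Constraint 1 (Z < V) on D(Z)={2,3,8} D(V)={3,4,6,7,8,9}: no change
Constraint 2 (W + Z = V) on D(W)={5,8,9} D(Z)={2,3,8} D(V)={3,4,6,7,8,9}: W {5,8,9}->{5}; Z {2,3,8}->{2,3}; V {3,4,6,7,8,9}->{7,8}
Constraint 3 (Y + Z = V) on D(Y)={5,6,9} D(Z)={2,3} D(V)={7,8}: Y {5,6,9}->{5,6}
So after constraint 3: D(W) = {5}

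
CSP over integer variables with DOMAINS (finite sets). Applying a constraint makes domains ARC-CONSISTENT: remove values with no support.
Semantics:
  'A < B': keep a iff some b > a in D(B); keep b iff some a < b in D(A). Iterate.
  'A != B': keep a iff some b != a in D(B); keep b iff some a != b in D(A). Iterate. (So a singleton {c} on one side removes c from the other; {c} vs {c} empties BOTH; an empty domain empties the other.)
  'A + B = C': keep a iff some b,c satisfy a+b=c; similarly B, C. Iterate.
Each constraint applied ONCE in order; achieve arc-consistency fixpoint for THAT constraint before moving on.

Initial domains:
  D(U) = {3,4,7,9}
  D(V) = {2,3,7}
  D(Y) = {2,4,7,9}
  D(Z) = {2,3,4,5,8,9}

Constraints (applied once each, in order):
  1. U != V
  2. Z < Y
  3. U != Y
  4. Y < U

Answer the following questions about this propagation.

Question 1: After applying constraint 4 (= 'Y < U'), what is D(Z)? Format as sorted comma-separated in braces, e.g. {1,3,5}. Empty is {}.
Constraint 1 (U != V) on D(U)={3,4,7,9} D(V)={2,3,7}: no change
Constraint 2 (Z < Y) on D(Z)={2,3,4,5,8,9} D(Y)={2,4,7,9}: Z {2,3,4,5,8,9}->{2,3,4,5,8}; Y {2,4,7,9}->{4,7,9}
Constraint 3 (U != Y) on D(U)={3,4,7,9} D(Y)={4,7,9}: no change
Constraint 4 (Y < U) on D(Y)={4,7,9} D(U)={3,4,7,9}: Y {4,7,9}->{4,7}; U {3,4,7,9}->{7,9}
So after constraint 4: D(Z) = {2,3,4,5,8}

Answer: {2,3,4,5,8}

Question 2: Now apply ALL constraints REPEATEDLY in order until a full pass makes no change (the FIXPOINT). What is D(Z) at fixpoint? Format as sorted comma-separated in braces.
pass 0 (initial): D(Z)={2,3,4,5,8,9}
pass 1: U {3,4,7,9}->{7,9}; Y {2,4,7,9}->{4,7}; Z {2,3,4,5,8,9}->{2,3,4,5,8}
pass 2: Z {2,3,4,5,8}->{2,3,4,5}
pass 3: no change
Fixpoint after 3 passes: D(Z) = {2,3,4,5}

Answer: {2,3,4,5}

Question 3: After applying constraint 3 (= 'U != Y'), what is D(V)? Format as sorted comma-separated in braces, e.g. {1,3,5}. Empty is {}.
Constraint 1 (U != V) on D(U)={3,4,7,9} D(V)={2,3,7}: no change
Constraint 2 (Z < Y) on D(Z)={2,3,4,5,8,9} D(Y)={2,4,7,9}: Z {2,3,4,5,8,9}->{2,3,4,5,8}; Y {2,4,7,9}->{4,7,9}
Constraint 3 (U != Y) on D(U)={3,4,7,9} D(Y)={4,7,9}: no change
So after constraint 3: D(V) = {2,3,7}

Answer: {2,3,7}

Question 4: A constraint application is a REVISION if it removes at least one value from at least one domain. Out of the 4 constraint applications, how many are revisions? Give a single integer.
Answer: 2

Derivation:
Constraint 1 (U != V) on D(U)={3,4,7,9} D(V)={2,3,7}: no change => not a revision
Constraint 2 (Z < Y) on D(Z)={2,3,4,5,8,9} D(Y)={2,4,7,9}: Z {2,3,4,5,8,9}->{2,3,4,5,8}; Y {2,4,7,9}->{4,7,9} => REVISION
Constraint 3 (U != Y) on D(U)={3,4,7,9} D(Y)={4,7,9}: no change => not a revision
Constraint 4 (Y < U) on D(Y)={4,7,9} D(U)={3,4,7,9}: Y {4,7,9}->{4,7}; U {3,4,7,9}->{7,9} => REVISION
Total revisions = 2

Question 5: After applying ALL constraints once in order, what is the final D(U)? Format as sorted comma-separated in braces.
Answer: {7,9}

Derivation:
Constraint 1 (U != V) on D(U)={3,4,7,9} D(V)={2,3,7}: no change
Constraint 2 (Z < Y) on D(Z)={2,3,4,5,8,9} D(Y)={2,4,7,9}: Z {2,3,4,5,8,9}->{2,3,4,5,8}; Y {2,4,7,9}->{4,7,9}
Constraint 3 (U != Y) on D(U)={3,4,7,9} D(Y)={4,7,9}: no change
Constraint 4 (Y < U) on D(Y)={4,7,9} D(U)={3,4,7,9}: Y {4,7,9}->{4,7}; U {3,4,7,9}->{7,9}
So after all 4 constraints: D(U) = {7,9}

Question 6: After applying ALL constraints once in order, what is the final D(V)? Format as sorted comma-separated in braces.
Constraint 1 (U != V) on D(U)={3,4,7,9} D(V)={2,3,7}: no change
Constraint 2 (Z < Y) on D(Z)={2,3,4,5,8,9} D(Y)={2,4,7,9}: Z {2,3,4,5,8,9}->{2,3,4,5,8}; Y {2,4,7,9}->{4,7,9}
Constraint 3 (U != Y) on D(U)={3,4,7,9} D(Y)={4,7,9}: no change
Constraint 4 (Y < U) on D(Y)={4,7,9} D(U)={3,4,7,9}: Y {4,7,9}->{4,7}; U {3,4,7,9}->{7,9}
So after all 4 constraints: D(V) = {2,3,7}

Answer: {2,3,7}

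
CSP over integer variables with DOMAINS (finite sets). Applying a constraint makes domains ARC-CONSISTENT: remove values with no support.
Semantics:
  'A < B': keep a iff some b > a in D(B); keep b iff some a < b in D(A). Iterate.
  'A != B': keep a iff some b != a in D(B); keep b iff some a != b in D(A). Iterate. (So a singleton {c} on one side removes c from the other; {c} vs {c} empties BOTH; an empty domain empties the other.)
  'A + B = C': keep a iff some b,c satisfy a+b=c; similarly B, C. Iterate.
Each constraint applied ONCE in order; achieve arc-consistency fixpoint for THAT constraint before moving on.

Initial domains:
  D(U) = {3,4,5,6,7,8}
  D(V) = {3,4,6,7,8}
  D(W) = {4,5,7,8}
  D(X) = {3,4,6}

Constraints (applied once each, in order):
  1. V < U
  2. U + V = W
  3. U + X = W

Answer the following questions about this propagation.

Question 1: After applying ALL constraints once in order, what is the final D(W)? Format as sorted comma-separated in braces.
Answer: {7,8}

Derivation:
Constraint 1 (V < U) on D(V)={3,4,6,7,8} D(U)={3,4,5,6,7,8}: V {3,4,6,7,8}->{3,4,6,7}; U {3,4,5,6,7,8}->{4,5,6,7,8}
Constraint 2 (U + V = W) on D(U)={4,5,6,7,8} D(V)={3,4,6,7} D(W)={4,5,7,8}: U {4,5,6,7,8}->{4,5}; V {3,4,6,7}->{3,4}; W {4,5,7,8}->{7,8}
Constraint 3 (U + X = W) on D(U)={4,5} D(X)={3,4,6} D(W)={7,8}: X {3,4,6}->{3,4}
So after all 3 constraints: D(W) = {7,8}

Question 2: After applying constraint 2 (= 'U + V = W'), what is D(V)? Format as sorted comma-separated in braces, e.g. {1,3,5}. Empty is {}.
Constraint 1 (V < U) on D(V)={3,4,6,7,8} D(U)={3,4,5,6,7,8}: V {3,4,6,7,8}->{3,4,6,7}; U {3,4,5,6,7,8}->{4,5,6,7,8}
Constraint 2 (U + V = W) on D(U)={4,5,6,7,8} D(V)={3,4,6,7} D(W)={4,5,7,8}: U {4,5,6,7,8}->{4,5}; V {3,4,6,7}->{3,4}; W {4,5,7,8}->{7,8}
So after constraint 2: D(V) = {3,4}

Answer: {3,4}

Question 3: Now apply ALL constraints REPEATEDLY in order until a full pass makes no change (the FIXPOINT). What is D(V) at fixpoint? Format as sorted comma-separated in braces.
Answer: {3,4}

Derivation:
pass 0 (initial): D(V)={3,4,6,7,8}
pass 1: U {3,4,5,6,7,8}->{4,5}; V {3,4,6,7,8}->{3,4}; W {4,5,7,8}->{7,8}; X {3,4,6}->{3,4}
pass 2: no change
Fixpoint after 2 passes: D(V) = {3,4}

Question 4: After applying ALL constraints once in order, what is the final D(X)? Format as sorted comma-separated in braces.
Answer: {3,4}

Derivation:
Constraint 1 (V < U) on D(V)={3,4,6,7,8} D(U)={3,4,5,6,7,8}: V {3,4,6,7,8}->{3,4,6,7}; U {3,4,5,6,7,8}->{4,5,6,7,8}
Constraint 2 (U + V = W) on D(U)={4,5,6,7,8} D(V)={3,4,6,7} D(W)={4,5,7,8}: U {4,5,6,7,8}->{4,5}; V {3,4,6,7}->{3,4}; W {4,5,7,8}->{7,8}
Constraint 3 (U + X = W) on D(U)={4,5} D(X)={3,4,6} D(W)={7,8}: X {3,4,6}->{3,4}
So after all 3 constraints: D(X) = {3,4}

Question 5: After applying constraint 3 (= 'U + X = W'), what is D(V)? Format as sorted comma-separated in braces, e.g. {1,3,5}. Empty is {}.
Answer: {3,4}

Derivation:
Constraint 1 (V < U) on D(V)={3,4,6,7,8} D(U)={3,4,5,6,7,8}: V {3,4,6,7,8}->{3,4,6,7}; U {3,4,5,6,7,8}->{4,5,6,7,8}
Constraint 2 (U + V = W) on D(U)={4,5,6,7,8} D(V)={3,4,6,7} D(W)={4,5,7,8}: U {4,5,6,7,8}->{4,5}; V {3,4,6,7}->{3,4}; W {4,5,7,8}->{7,8}
Constraint 3 (U + X = W) on D(U)={4,5} D(X)={3,4,6} D(W)={7,8}: X {3,4,6}->{3,4}
So after constraint 3: D(V) = {3,4}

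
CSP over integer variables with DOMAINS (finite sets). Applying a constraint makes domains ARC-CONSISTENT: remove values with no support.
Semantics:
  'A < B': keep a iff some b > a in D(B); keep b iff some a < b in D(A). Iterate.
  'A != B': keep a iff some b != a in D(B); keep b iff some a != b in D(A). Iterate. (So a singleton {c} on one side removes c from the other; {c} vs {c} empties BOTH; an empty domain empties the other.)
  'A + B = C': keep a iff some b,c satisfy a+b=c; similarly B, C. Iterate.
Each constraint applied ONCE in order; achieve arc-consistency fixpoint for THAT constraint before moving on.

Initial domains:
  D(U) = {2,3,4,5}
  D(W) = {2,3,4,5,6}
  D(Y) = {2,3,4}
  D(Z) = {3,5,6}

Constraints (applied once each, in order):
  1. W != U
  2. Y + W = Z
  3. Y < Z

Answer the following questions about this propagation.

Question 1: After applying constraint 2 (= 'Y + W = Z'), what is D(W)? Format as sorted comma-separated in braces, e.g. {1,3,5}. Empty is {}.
Answer: {2,3,4}

Derivation:
Constraint 1 (W != U) on D(W)={2,3,4,5,6} D(U)={2,3,4,5}: no change
Constraint 2 (Y + W = Z) on D(Y)={2,3,4} D(W)={2,3,4,5,6} D(Z)={3,5,6}: W {2,3,4,5,6}->{2,3,4}; Z {3,5,6}->{5,6}
So after constraint 2: D(W) = {2,3,4}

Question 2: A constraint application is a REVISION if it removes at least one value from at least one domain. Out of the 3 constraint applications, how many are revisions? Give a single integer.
Answer: 1

Derivation:
Constraint 1 (W != U) on D(W)={2,3,4,5,6} D(U)={2,3,4,5}: no change => not a revision
Constraint 2 (Y + W = Z) on D(Y)={2,3,4} D(W)={2,3,4,5,6} D(Z)={3,5,6}: W {2,3,4,5,6}->{2,3,4}; Z {3,5,6}->{5,6} => REVISION
Constraint 3 (Y < Z) on D(Y)={2,3,4} D(Z)={5,6}: no change => not a revision
Total revisions = 1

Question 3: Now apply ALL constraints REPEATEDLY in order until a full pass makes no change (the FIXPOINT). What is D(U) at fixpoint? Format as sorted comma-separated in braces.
Answer: {2,3,4,5}

Derivation:
pass 0 (initial): D(U)={2,3,4,5}
pass 1: W {2,3,4,5,6}->{2,3,4}; Z {3,5,6}->{5,6}
pass 2: no change
Fixpoint after 2 passes: D(U) = {2,3,4,5}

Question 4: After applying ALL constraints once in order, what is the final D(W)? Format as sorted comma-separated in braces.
Answer: {2,3,4}

Derivation:
Constraint 1 (W != U) on D(W)={2,3,4,5,6} D(U)={2,3,4,5}: no change
Constraint 2 (Y + W = Z) on D(Y)={2,3,4} D(W)={2,3,4,5,6} D(Z)={3,5,6}: W {2,3,4,5,6}->{2,3,4}; Z {3,5,6}->{5,6}
Constraint 3 (Y < Z) on D(Y)={2,3,4} D(Z)={5,6}: no change
So after all 3 constraints: D(W) = {2,3,4}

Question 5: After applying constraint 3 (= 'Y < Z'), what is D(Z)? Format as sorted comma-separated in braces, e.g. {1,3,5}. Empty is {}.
Answer: {5,6}

Derivation:
Constraint 1 (W != U) on D(W)={2,3,4,5,6} D(U)={2,3,4,5}: no change
Constraint 2 (Y + W = Z) on D(Y)={2,3,4} D(W)={2,3,4,5,6} D(Z)={3,5,6}: W {2,3,4,5,6}->{2,3,4}; Z {3,5,6}->{5,6}
Constraint 3 (Y < Z) on D(Y)={2,3,4} D(Z)={5,6}: no change
So after constraint 3: D(Z) = {5,6}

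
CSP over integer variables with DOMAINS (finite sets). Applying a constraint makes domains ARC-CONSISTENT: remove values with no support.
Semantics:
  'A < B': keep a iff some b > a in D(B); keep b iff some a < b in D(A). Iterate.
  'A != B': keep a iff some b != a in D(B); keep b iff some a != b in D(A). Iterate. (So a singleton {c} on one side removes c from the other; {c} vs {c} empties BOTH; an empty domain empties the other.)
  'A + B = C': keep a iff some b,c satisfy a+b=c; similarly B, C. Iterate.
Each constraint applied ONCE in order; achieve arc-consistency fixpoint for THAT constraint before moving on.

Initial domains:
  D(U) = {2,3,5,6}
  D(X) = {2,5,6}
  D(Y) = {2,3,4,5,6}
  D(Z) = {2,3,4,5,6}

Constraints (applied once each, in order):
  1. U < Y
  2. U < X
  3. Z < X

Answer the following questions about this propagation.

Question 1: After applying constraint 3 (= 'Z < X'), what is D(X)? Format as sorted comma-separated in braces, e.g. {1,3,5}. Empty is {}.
Answer: {5,6}

Derivation:
Constraint 1 (U < Y) on D(U)={2,3,5,6} D(Y)={2,3,4,5,6}: U {2,3,5,6}->{2,3,5}; Y {2,3,4,5,6}->{3,4,5,6}
Constraint 2 (U < X) on D(U)={2,3,5} D(X)={2,5,6}: X {2,5,6}->{5,6}
Constraint 3 (Z < X) on D(Z)={2,3,4,5,6} D(X)={5,6}: Z {2,3,4,5,6}->{2,3,4,5}
So after constraint 3: D(X) = {5,6}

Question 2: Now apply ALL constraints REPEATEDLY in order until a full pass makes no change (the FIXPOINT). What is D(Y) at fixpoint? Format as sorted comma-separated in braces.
Answer: {3,4,5,6}

Derivation:
pass 0 (initial): D(Y)={2,3,4,5,6}
pass 1: U {2,3,5,6}->{2,3,5}; X {2,5,6}->{5,6}; Y {2,3,4,5,6}->{3,4,5,6}; Z {2,3,4,5,6}->{2,3,4,5}
pass 2: no change
Fixpoint after 2 passes: D(Y) = {3,4,5,6}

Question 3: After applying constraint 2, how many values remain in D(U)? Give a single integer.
Answer: 3

Derivation:
Constraint 1 (U < Y) on D(U)={2,3,5,6} D(Y)={2,3,4,5,6}: U {2,3,5,6}->{2,3,5}; Y {2,3,4,5,6}->{3,4,5,6}
Constraint 2 (U < X) on D(U)={2,3,5} D(X)={2,5,6}: X {2,5,6}->{5,6}
So after constraint 2: D(U)={2,3,5}, size = 3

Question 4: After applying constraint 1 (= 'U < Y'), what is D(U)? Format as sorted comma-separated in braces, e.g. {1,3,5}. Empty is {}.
Constraint 1 (U < Y) on D(U)={2,3,5,6} D(Y)={2,3,4,5,6}: U {2,3,5,6}->{2,3,5}; Y {2,3,4,5,6}->{3,4,5,6}
So after constraint 1: D(U) = {2,3,5}

Answer: {2,3,5}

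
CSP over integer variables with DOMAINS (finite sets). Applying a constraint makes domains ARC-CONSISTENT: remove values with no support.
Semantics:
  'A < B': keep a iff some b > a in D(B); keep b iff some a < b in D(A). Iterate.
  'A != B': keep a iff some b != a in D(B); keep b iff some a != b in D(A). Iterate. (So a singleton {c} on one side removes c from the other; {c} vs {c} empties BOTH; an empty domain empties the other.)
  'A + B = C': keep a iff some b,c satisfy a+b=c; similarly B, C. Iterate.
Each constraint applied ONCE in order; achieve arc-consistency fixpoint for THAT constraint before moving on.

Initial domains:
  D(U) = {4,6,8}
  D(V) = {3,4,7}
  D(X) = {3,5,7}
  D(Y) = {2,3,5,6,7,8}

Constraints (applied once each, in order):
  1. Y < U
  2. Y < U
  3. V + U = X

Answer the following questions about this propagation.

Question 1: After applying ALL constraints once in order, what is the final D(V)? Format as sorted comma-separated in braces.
Answer: {3}

Derivation:
Constraint 1 (Y < U) on D(Y)={2,3,5,6,7,8} D(U)={4,6,8}: Y {2,3,5,6,7,8}->{2,3,5,6,7}
Constraint 2 (Y < U) on D(Y)={2,3,5,6,7} D(U)={4,6,8}: no change
Constraint 3 (V + U = X) on D(V)={3,4,7} D(U)={4,6,8} D(X)={3,5,7}: V {3,4,7}->{3}; U {4,6,8}->{4}; X {3,5,7}->{7}
So after all 3 constraints: D(V) = {3}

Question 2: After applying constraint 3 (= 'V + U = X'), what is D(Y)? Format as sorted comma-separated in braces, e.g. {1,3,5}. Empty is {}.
Constraint 1 (Y < U) on D(Y)={2,3,5,6,7,8} D(U)={4,6,8}: Y {2,3,5,6,7,8}->{2,3,5,6,7}
Constraint 2 (Y < U) on D(Y)={2,3,5,6,7} D(U)={4,6,8}: no change
Constraint 3 (V + U = X) on D(V)={3,4,7} D(U)={4,6,8} D(X)={3,5,7}: V {3,4,7}->{3}; U {4,6,8}->{4}; X {3,5,7}->{7}
So after constraint 3: D(Y) = {2,3,5,6,7}

Answer: {2,3,5,6,7}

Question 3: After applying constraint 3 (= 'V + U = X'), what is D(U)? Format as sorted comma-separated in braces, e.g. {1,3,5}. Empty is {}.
Constraint 1 (Y < U) on D(Y)={2,3,5,6,7,8} D(U)={4,6,8}: Y {2,3,5,6,7,8}->{2,3,5,6,7}
Constraint 2 (Y < U) on D(Y)={2,3,5,6,7} D(U)={4,6,8}: no change
Constraint 3 (V + U = X) on D(V)={3,4,7} D(U)={4,6,8} D(X)={3,5,7}: V {3,4,7}->{3}; U {4,6,8}->{4}; X {3,5,7}->{7}
So after constraint 3: D(U) = {4}

Answer: {4}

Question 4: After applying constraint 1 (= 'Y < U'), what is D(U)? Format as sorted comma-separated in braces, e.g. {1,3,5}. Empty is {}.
Answer: {4,6,8}

Derivation:
Constraint 1 (Y < U) on D(Y)={2,3,5,6,7,8} D(U)={4,6,8}: Y {2,3,5,6,7,8}->{2,3,5,6,7}
So after constraint 1: D(U) = {4,6,8}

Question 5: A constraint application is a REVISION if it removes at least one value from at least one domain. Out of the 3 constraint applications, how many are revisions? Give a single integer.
Constraint 1 (Y < U) on D(Y)={2,3,5,6,7,8} D(U)={4,6,8}: Y {2,3,5,6,7,8}->{2,3,5,6,7} => REVISION
Constraint 2 (Y < U) on D(Y)={2,3,5,6,7} D(U)={4,6,8}: no change => not a revision
Constraint 3 (V + U = X) on D(V)={3,4,7} D(U)={4,6,8} D(X)={3,5,7}: V {3,4,7}->{3}; U {4,6,8}->{4}; X {3,5,7}->{7} => REVISION
Total revisions = 2

Answer: 2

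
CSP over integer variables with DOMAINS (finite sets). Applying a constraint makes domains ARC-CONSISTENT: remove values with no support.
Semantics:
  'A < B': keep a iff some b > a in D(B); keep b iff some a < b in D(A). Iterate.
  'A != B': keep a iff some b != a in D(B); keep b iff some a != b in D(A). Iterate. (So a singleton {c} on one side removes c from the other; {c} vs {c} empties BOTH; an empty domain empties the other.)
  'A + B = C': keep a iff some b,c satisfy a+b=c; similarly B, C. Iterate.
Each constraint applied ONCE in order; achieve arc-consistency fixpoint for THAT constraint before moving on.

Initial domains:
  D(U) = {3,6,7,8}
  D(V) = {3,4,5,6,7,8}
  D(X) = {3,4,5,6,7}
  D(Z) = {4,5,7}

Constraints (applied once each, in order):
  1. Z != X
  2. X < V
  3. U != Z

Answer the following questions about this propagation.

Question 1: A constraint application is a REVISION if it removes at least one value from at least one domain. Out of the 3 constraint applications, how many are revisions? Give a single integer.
Constraint 1 (Z != X) on D(Z)={4,5,7} D(X)={3,4,5,6,7}: no change => not a revision
Constraint 2 (X < V) on D(X)={3,4,5,6,7} D(V)={3,4,5,6,7,8}: V {3,4,5,6,7,8}->{4,5,6,7,8} => REVISION
Constraint 3 (U != Z) on D(U)={3,6,7,8} D(Z)={4,5,7}: no change => not a revision
Total revisions = 1

Answer: 1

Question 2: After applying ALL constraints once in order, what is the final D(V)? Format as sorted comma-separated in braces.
Constraint 1 (Z != X) on D(Z)={4,5,7} D(X)={3,4,5,6,7}: no change
Constraint 2 (X < V) on D(X)={3,4,5,6,7} D(V)={3,4,5,6,7,8}: V {3,4,5,6,7,8}->{4,5,6,7,8}
Constraint 3 (U != Z) on D(U)={3,6,7,8} D(Z)={4,5,7}: no change
So after all 3 constraints: D(V) = {4,5,6,7,8}

Answer: {4,5,6,7,8}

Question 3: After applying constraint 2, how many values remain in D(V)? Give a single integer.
Constraint 1 (Z != X) on D(Z)={4,5,7} D(X)={3,4,5,6,7}: no change
Constraint 2 (X < V) on D(X)={3,4,5,6,7} D(V)={3,4,5,6,7,8}: V {3,4,5,6,7,8}->{4,5,6,7,8}
So after constraint 2: D(V)={4,5,6,7,8}, size = 5

Answer: 5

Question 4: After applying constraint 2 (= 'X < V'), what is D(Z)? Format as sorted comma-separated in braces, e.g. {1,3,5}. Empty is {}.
Constraint 1 (Z != X) on D(Z)={4,5,7} D(X)={3,4,5,6,7}: no change
Constraint 2 (X < V) on D(X)={3,4,5,6,7} D(V)={3,4,5,6,7,8}: V {3,4,5,6,7,8}->{4,5,6,7,8}
So after constraint 2: D(Z) = {4,5,7}

Answer: {4,5,7}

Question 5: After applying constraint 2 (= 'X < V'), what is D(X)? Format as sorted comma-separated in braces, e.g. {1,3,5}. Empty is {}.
Answer: {3,4,5,6,7}

Derivation:
Constraint 1 (Z != X) on D(Z)={4,5,7} D(X)={3,4,5,6,7}: no change
Constraint 2 (X < V) on D(X)={3,4,5,6,7} D(V)={3,4,5,6,7,8}: V {3,4,5,6,7,8}->{4,5,6,7,8}
So after constraint 2: D(X) = {3,4,5,6,7}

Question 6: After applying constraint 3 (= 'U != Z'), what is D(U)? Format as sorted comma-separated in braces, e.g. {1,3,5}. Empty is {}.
Constraint 1 (Z != X) on D(Z)={4,5,7} D(X)={3,4,5,6,7}: no change
Constraint 2 (X < V) on D(X)={3,4,5,6,7} D(V)={3,4,5,6,7,8}: V {3,4,5,6,7,8}->{4,5,6,7,8}
Constraint 3 (U != Z) on D(U)={3,6,7,8} D(Z)={4,5,7}: no change
So after constraint 3: D(U) = {3,6,7,8}

Answer: {3,6,7,8}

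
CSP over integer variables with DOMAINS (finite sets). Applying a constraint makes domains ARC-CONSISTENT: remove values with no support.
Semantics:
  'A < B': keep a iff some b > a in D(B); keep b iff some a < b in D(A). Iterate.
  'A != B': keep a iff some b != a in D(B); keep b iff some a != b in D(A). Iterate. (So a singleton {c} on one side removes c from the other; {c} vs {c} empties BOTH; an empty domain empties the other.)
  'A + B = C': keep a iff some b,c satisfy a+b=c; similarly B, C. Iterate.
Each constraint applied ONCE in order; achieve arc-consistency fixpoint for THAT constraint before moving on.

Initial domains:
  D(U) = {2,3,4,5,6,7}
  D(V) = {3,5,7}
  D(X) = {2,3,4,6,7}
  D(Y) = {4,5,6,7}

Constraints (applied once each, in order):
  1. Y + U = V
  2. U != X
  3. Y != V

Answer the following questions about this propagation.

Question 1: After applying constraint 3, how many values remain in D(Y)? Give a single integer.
Answer: 2

Derivation:
Constraint 1 (Y + U = V) on D(Y)={4,5,6,7} D(U)={2,3,4,5,6,7} D(V)={3,5,7}: Y {4,5,6,7}->{4,5}; U {2,3,4,5,6,7}->{2,3}; V {3,5,7}->{7}
Constraint 2 (U != X) on D(U)={2,3} D(X)={2,3,4,6,7}: no change
Constraint 3 (Y != V) on D(Y)={4,5} D(V)={7}: no change
So after constraint 3: D(Y)={4,5}, size = 2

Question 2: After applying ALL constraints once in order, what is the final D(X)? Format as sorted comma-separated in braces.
Answer: {2,3,4,6,7}

Derivation:
Constraint 1 (Y + U = V) on D(Y)={4,5,6,7} D(U)={2,3,4,5,6,7} D(V)={3,5,7}: Y {4,5,6,7}->{4,5}; U {2,3,4,5,6,7}->{2,3}; V {3,5,7}->{7}
Constraint 2 (U != X) on D(U)={2,3} D(X)={2,3,4,6,7}: no change
Constraint 3 (Y != V) on D(Y)={4,5} D(V)={7}: no change
So after all 3 constraints: D(X) = {2,3,4,6,7}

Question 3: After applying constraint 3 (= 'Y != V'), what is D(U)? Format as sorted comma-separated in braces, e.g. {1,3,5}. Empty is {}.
Answer: {2,3}

Derivation:
Constraint 1 (Y + U = V) on D(Y)={4,5,6,7} D(U)={2,3,4,5,6,7} D(V)={3,5,7}: Y {4,5,6,7}->{4,5}; U {2,3,4,5,6,7}->{2,3}; V {3,5,7}->{7}
Constraint 2 (U != X) on D(U)={2,3} D(X)={2,3,4,6,7}: no change
Constraint 3 (Y != V) on D(Y)={4,5} D(V)={7}: no change
So after constraint 3: D(U) = {2,3}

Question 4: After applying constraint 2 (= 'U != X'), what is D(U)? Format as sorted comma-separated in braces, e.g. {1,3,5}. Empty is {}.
Answer: {2,3}

Derivation:
Constraint 1 (Y + U = V) on D(Y)={4,5,6,7} D(U)={2,3,4,5,6,7} D(V)={3,5,7}: Y {4,5,6,7}->{4,5}; U {2,3,4,5,6,7}->{2,3}; V {3,5,7}->{7}
Constraint 2 (U != X) on D(U)={2,3} D(X)={2,3,4,6,7}: no change
So after constraint 2: D(U) = {2,3}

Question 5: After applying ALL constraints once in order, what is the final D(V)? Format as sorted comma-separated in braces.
Answer: {7}

Derivation:
Constraint 1 (Y + U = V) on D(Y)={4,5,6,7} D(U)={2,3,4,5,6,7} D(V)={3,5,7}: Y {4,5,6,7}->{4,5}; U {2,3,4,5,6,7}->{2,3}; V {3,5,7}->{7}
Constraint 2 (U != X) on D(U)={2,3} D(X)={2,3,4,6,7}: no change
Constraint 3 (Y != V) on D(Y)={4,5} D(V)={7}: no change
So after all 3 constraints: D(V) = {7}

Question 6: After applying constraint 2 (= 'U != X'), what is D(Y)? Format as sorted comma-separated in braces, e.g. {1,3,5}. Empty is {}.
Constraint 1 (Y + U = V) on D(Y)={4,5,6,7} D(U)={2,3,4,5,6,7} D(V)={3,5,7}: Y {4,5,6,7}->{4,5}; U {2,3,4,5,6,7}->{2,3}; V {3,5,7}->{7}
Constraint 2 (U != X) on D(U)={2,3} D(X)={2,3,4,6,7}: no change
So after constraint 2: D(Y) = {4,5}

Answer: {4,5}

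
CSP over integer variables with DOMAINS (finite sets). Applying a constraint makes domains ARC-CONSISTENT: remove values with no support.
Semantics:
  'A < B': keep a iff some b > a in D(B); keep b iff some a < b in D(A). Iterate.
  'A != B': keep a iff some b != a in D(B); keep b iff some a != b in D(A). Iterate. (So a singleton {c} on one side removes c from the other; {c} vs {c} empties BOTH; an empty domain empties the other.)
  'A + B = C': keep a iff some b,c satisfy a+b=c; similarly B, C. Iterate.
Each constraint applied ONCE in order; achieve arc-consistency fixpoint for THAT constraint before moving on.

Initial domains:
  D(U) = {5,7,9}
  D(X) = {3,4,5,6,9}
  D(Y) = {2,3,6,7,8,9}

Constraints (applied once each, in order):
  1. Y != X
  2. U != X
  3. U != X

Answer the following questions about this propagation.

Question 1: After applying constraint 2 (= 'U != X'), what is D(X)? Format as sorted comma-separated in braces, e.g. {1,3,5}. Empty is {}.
Answer: {3,4,5,6,9}

Derivation:
Constraint 1 (Y != X) on D(Y)={2,3,6,7,8,9} D(X)={3,4,5,6,9}: no change
Constraint 2 (U != X) on D(U)={5,7,9} D(X)={3,4,5,6,9}: no change
So after constraint 2: D(X) = {3,4,5,6,9}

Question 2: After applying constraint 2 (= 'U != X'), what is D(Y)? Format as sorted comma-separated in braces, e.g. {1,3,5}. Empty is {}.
Constraint 1 (Y != X) on D(Y)={2,3,6,7,8,9} D(X)={3,4,5,6,9}: no change
Constraint 2 (U != X) on D(U)={5,7,9} D(X)={3,4,5,6,9}: no change
So after constraint 2: D(Y) = {2,3,6,7,8,9}

Answer: {2,3,6,7,8,9}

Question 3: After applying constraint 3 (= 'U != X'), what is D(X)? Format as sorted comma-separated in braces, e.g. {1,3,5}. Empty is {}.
Answer: {3,4,5,6,9}

Derivation:
Constraint 1 (Y != X) on D(Y)={2,3,6,7,8,9} D(X)={3,4,5,6,9}: no change
Constraint 2 (U != X) on D(U)={5,7,9} D(X)={3,4,5,6,9}: no change
Constraint 3 (U != X) on D(U)={5,7,9} D(X)={3,4,5,6,9}: no change
So after constraint 3: D(X) = {3,4,5,6,9}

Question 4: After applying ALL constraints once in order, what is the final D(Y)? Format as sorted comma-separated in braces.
Constraint 1 (Y != X) on D(Y)={2,3,6,7,8,9} D(X)={3,4,5,6,9}: no change
Constraint 2 (U != X) on D(U)={5,7,9} D(X)={3,4,5,6,9}: no change
Constraint 3 (U != X) on D(U)={5,7,9} D(X)={3,4,5,6,9}: no change
So after all 3 constraints: D(Y) = {2,3,6,7,8,9}

Answer: {2,3,6,7,8,9}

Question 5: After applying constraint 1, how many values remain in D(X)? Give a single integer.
Constraint 1 (Y != X) on D(Y)={2,3,6,7,8,9} D(X)={3,4,5,6,9}: no change
So after constraint 1: D(X)={3,4,5,6,9}, size = 5

Answer: 5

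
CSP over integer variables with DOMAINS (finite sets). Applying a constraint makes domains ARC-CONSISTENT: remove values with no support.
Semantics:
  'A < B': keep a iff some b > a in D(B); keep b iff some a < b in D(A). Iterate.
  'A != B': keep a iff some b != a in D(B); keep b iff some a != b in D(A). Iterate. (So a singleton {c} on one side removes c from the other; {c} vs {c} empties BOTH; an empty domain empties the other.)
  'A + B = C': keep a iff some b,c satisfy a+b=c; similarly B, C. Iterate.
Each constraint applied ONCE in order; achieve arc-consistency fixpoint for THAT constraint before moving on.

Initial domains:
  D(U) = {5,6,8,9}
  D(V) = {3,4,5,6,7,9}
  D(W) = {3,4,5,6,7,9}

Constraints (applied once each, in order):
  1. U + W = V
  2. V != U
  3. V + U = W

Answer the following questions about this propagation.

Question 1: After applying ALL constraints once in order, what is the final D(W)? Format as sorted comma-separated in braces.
Constraint 1 (U + W = V) on D(U)={5,6,8,9} D(W)={3,4,5,6,7,9} D(V)={3,4,5,6,7,9}: U {5,6,8,9}->{5,6}; W {3,4,5,6,7,9}->{3,4}; V {3,4,5,6,7,9}->{9}
Constraint 2 (V != U) on D(V)={9} D(U)={5,6}: no change
Constraint 3 (V + U = W) on D(V)={9} D(U)={5,6} D(W)={3,4}: V {9}->{}; U {5,6}->{}; W {3,4}->{}
So after all 3 constraints: D(W) = {}

Answer: {}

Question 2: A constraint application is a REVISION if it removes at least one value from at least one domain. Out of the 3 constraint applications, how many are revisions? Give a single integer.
Constraint 1 (U + W = V) on D(U)={5,6,8,9} D(W)={3,4,5,6,7,9} D(V)={3,4,5,6,7,9}: U {5,6,8,9}->{5,6}; W {3,4,5,6,7,9}->{3,4}; V {3,4,5,6,7,9}->{9} => REVISION
Constraint 2 (V != U) on D(V)={9} D(U)={5,6}: no change => not a revision
Constraint 3 (V + U = W) on D(V)={9} D(U)={5,6} D(W)={3,4}: V {9}->{}; U {5,6}->{}; W {3,4}->{} => REVISION
Total revisions = 2

Answer: 2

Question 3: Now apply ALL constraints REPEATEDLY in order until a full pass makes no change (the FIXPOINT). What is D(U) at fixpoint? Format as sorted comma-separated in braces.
pass 0 (initial): D(U)={5,6,8,9}
pass 1: U {5,6,8,9}->{}; V {3,4,5,6,7,9}->{}; W {3,4,5,6,7,9}->{}
pass 2: no change
Fixpoint after 2 passes: D(U) = {}

Answer: {}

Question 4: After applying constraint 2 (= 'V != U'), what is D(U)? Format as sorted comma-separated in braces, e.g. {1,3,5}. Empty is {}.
Answer: {5,6}

Derivation:
Constraint 1 (U + W = V) on D(U)={5,6,8,9} D(W)={3,4,5,6,7,9} D(V)={3,4,5,6,7,9}: U {5,6,8,9}->{5,6}; W {3,4,5,6,7,9}->{3,4}; V {3,4,5,6,7,9}->{9}
Constraint 2 (V != U) on D(V)={9} D(U)={5,6}: no change
So after constraint 2: D(U) = {5,6}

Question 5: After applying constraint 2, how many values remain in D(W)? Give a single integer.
Constraint 1 (U + W = V) on D(U)={5,6,8,9} D(W)={3,4,5,6,7,9} D(V)={3,4,5,6,7,9}: U {5,6,8,9}->{5,6}; W {3,4,5,6,7,9}->{3,4}; V {3,4,5,6,7,9}->{9}
Constraint 2 (V != U) on D(V)={9} D(U)={5,6}: no change
So after constraint 2: D(W)={3,4}, size = 2

Answer: 2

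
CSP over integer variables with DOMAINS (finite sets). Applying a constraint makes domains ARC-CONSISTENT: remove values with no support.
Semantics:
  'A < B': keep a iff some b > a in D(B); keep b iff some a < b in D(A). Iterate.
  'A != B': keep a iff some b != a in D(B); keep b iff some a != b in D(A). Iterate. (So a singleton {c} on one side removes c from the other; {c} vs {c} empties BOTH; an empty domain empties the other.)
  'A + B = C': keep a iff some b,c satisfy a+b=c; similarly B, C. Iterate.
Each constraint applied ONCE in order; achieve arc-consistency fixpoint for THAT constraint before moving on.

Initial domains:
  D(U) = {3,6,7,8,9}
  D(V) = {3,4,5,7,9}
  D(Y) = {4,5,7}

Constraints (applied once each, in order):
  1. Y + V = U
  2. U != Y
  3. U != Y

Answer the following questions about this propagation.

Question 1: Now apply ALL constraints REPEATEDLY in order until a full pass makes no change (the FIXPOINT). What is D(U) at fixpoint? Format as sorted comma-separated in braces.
Answer: {7,8,9}

Derivation:
pass 0 (initial): D(U)={3,6,7,8,9}
pass 1: U {3,6,7,8,9}->{7,8,9}; V {3,4,5,7,9}->{3,4,5}; Y {4,5,7}->{4,5}
pass 2: no change
Fixpoint after 2 passes: D(U) = {7,8,9}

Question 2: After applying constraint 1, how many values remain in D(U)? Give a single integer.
Answer: 3

Derivation:
Constraint 1 (Y + V = U) on D(Y)={4,5,7} D(V)={3,4,5,7,9} D(U)={3,6,7,8,9}: Y {4,5,7}->{4,5}; V {3,4,5,7,9}->{3,4,5}; U {3,6,7,8,9}->{7,8,9}
So after constraint 1: D(U)={7,8,9}, size = 3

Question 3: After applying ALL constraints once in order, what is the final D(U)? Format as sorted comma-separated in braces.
Answer: {7,8,9}

Derivation:
Constraint 1 (Y + V = U) on D(Y)={4,5,7} D(V)={3,4,5,7,9} D(U)={3,6,7,8,9}: Y {4,5,7}->{4,5}; V {3,4,5,7,9}->{3,4,5}; U {3,6,7,8,9}->{7,8,9}
Constraint 2 (U != Y) on D(U)={7,8,9} D(Y)={4,5}: no change
Constraint 3 (U != Y) on D(U)={7,8,9} D(Y)={4,5}: no change
So after all 3 constraints: D(U) = {7,8,9}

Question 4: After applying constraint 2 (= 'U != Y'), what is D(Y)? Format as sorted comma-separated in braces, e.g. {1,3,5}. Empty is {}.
Constraint 1 (Y + V = U) on D(Y)={4,5,7} D(V)={3,4,5,7,9} D(U)={3,6,7,8,9}: Y {4,5,7}->{4,5}; V {3,4,5,7,9}->{3,4,5}; U {3,6,7,8,9}->{7,8,9}
Constraint 2 (U != Y) on D(U)={7,8,9} D(Y)={4,5}: no change
So after constraint 2: D(Y) = {4,5}

Answer: {4,5}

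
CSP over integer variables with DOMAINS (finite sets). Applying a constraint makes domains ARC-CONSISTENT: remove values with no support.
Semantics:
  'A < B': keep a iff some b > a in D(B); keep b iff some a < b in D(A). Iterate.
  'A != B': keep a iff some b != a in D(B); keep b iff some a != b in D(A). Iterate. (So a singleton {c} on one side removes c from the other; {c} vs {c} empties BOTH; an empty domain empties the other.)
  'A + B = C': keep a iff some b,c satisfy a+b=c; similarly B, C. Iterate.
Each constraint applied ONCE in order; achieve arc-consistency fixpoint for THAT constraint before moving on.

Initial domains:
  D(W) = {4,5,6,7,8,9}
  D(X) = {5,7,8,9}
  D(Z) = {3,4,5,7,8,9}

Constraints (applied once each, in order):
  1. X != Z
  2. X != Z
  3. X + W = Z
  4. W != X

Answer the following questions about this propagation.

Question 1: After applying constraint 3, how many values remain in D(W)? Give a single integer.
Answer: 1

Derivation:
Constraint 1 (X != Z) on D(X)={5,7,8,9} D(Z)={3,4,5,7,8,9}: no change
Constraint 2 (X != Z) on D(X)={5,7,8,9} D(Z)={3,4,5,7,8,9}: no change
Constraint 3 (X + W = Z) on D(X)={5,7,8,9} D(W)={4,5,6,7,8,9} D(Z)={3,4,5,7,8,9}: X {5,7,8,9}->{5}; W {4,5,6,7,8,9}->{4}; Z {3,4,5,7,8,9}->{9}
So after constraint 3: D(W)={4}, size = 1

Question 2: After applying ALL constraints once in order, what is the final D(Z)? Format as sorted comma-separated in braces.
Constraint 1 (X != Z) on D(X)={5,7,8,9} D(Z)={3,4,5,7,8,9}: no change
Constraint 2 (X != Z) on D(X)={5,7,8,9} D(Z)={3,4,5,7,8,9}: no change
Constraint 3 (X + W = Z) on D(X)={5,7,8,9} D(W)={4,5,6,7,8,9} D(Z)={3,4,5,7,8,9}: X {5,7,8,9}->{5}; W {4,5,6,7,8,9}->{4}; Z {3,4,5,7,8,9}->{9}
Constraint 4 (W != X) on D(W)={4} D(X)={5}: no change
So after all 4 constraints: D(Z) = {9}

Answer: {9}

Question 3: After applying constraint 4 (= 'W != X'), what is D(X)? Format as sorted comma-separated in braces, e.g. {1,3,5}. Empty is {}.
Answer: {5}

Derivation:
Constraint 1 (X != Z) on D(X)={5,7,8,9} D(Z)={3,4,5,7,8,9}: no change
Constraint 2 (X != Z) on D(X)={5,7,8,9} D(Z)={3,4,5,7,8,9}: no change
Constraint 3 (X + W = Z) on D(X)={5,7,8,9} D(W)={4,5,6,7,8,9} D(Z)={3,4,5,7,8,9}: X {5,7,8,9}->{5}; W {4,5,6,7,8,9}->{4}; Z {3,4,5,7,8,9}->{9}
Constraint 4 (W != X) on D(W)={4} D(X)={5}: no change
So after constraint 4: D(X) = {5}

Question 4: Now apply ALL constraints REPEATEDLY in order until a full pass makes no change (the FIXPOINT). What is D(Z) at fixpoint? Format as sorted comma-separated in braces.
pass 0 (initial): D(Z)={3,4,5,7,8,9}
pass 1: W {4,5,6,7,8,9}->{4}; X {5,7,8,9}->{5}; Z {3,4,5,7,8,9}->{9}
pass 2: no change
Fixpoint after 2 passes: D(Z) = {9}

Answer: {9}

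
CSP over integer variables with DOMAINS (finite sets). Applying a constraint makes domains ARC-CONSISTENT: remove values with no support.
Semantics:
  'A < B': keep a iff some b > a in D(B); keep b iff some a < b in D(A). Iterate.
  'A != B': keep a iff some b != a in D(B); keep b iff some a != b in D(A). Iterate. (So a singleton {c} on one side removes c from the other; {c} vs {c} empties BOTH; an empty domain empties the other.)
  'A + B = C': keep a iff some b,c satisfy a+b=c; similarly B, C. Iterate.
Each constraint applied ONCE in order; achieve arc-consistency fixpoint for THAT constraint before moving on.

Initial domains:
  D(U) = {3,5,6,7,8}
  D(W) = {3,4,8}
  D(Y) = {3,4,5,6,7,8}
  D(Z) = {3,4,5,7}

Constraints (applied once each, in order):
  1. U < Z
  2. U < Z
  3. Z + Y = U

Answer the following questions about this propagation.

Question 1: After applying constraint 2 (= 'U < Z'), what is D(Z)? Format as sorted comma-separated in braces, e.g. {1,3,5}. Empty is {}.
Constraint 1 (U < Z) on D(U)={3,5,6,7,8} D(Z)={3,4,5,7}: U {3,5,6,7,8}->{3,5,6}; Z {3,4,5,7}->{4,5,7}
Constraint 2 (U < Z) on D(U)={3,5,6} D(Z)={4,5,7}: no change
So after constraint 2: D(Z) = {4,5,7}

Answer: {4,5,7}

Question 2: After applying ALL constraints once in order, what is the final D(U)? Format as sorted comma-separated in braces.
Answer: {}

Derivation:
Constraint 1 (U < Z) on D(U)={3,5,6,7,8} D(Z)={3,4,5,7}: U {3,5,6,7,8}->{3,5,6}; Z {3,4,5,7}->{4,5,7}
Constraint 2 (U < Z) on D(U)={3,5,6} D(Z)={4,5,7}: no change
Constraint 3 (Z + Y = U) on D(Z)={4,5,7} D(Y)={3,4,5,6,7,8} D(U)={3,5,6}: Z {4,5,7}->{}; Y {3,4,5,6,7,8}->{}; U {3,5,6}->{}
So after all 3 constraints: D(U) = {}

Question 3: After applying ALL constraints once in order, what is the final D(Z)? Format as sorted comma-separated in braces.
Constraint 1 (U < Z) on D(U)={3,5,6,7,8} D(Z)={3,4,5,7}: U {3,5,6,7,8}->{3,5,6}; Z {3,4,5,7}->{4,5,7}
Constraint 2 (U < Z) on D(U)={3,5,6} D(Z)={4,5,7}: no change
Constraint 3 (Z + Y = U) on D(Z)={4,5,7} D(Y)={3,4,5,6,7,8} D(U)={3,5,6}: Z {4,5,7}->{}; Y {3,4,5,6,7,8}->{}; U {3,5,6}->{}
So after all 3 constraints: D(Z) = {}

Answer: {}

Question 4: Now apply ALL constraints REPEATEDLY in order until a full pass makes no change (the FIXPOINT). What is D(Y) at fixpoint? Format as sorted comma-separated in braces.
pass 0 (initial): D(Y)={3,4,5,6,7,8}
pass 1: U {3,5,6,7,8}->{}; Y {3,4,5,6,7,8}->{}; Z {3,4,5,7}->{}
pass 2: no change
Fixpoint after 2 passes: D(Y) = {}

Answer: {}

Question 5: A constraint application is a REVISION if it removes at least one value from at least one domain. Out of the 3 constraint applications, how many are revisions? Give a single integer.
Answer: 2

Derivation:
Constraint 1 (U < Z) on D(U)={3,5,6,7,8} D(Z)={3,4,5,7}: U {3,5,6,7,8}->{3,5,6}; Z {3,4,5,7}->{4,5,7} => REVISION
Constraint 2 (U < Z) on D(U)={3,5,6} D(Z)={4,5,7}: no change => not a revision
Constraint 3 (Z + Y = U) on D(Z)={4,5,7} D(Y)={3,4,5,6,7,8} D(U)={3,5,6}: Z {4,5,7}->{}; Y {3,4,5,6,7,8}->{}; U {3,5,6}->{} => REVISION
Total revisions = 2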